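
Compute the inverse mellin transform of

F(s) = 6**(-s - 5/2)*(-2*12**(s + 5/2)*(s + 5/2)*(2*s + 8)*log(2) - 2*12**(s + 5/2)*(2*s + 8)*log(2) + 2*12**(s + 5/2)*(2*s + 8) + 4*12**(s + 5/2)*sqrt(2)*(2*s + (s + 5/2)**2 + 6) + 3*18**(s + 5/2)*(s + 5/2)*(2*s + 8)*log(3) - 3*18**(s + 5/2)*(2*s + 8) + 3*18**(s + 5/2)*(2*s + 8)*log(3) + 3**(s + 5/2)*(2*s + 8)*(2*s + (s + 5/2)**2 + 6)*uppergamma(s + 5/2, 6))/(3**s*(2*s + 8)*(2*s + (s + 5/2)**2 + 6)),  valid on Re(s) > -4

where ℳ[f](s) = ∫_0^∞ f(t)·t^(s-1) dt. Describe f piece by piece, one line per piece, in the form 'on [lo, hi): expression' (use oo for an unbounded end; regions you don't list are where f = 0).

on [0, 2/3): 81*t**4
on [2/3, 1): 27*sqrt(3)*t**(7/2)*log(3*t)
on [1, oo): 9*sqrt(3)*t**(5/2)*exp(-6*t)

reversing the common scale on t: t**4 on [0, 2); t**(7/2)*log(t) on [2, 3); t**(5/2)*exp(-2*t) on [3, ∞)
remove the shared t-power first: t**(7/2) on [0, 2); t**3*log(t) on [2, 3); t**2*exp(-2*t) on [3, ∞)
peel off the shared t-power: t**(3/2) on [0, 2); t*log(t) on [2, 3); exp(-2*t) on [3, ∞)
split f at 2/3, 1: ℳ[f](s) collects 3 kernel integrals
the [0, 2/3) slice contributes ∫ 81*t**4·t^(s-1) dt
segment 2/3 to 1 holds 27*sqrt(3)*t**(7/2)*log(3*t); add its integral
segment 1 to ∞ holds 9*sqrt(3)*t**(5/2)*exp(-6*t); add its integral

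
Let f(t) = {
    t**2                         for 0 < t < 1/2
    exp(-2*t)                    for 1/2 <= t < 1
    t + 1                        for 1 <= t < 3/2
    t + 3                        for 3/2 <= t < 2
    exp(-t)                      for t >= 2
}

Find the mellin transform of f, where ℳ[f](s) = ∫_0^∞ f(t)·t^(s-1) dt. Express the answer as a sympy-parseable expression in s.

(20*2**(2*s)*s*(s + 2) + 12*2**(2*s)*(s + 2) + 4*2**s*s*(s + 1)*(s + 2)*uppergamma(s, 2) - 8*2**s*s*(s + 2) - 4*2**s*(s + 2) - 8*3**s*s*(s + 2) - 8*3**s*(s + 2) + 4*s*(s + 1)*(s + 2)*uppergamma(s, 1) - 4*s*(s + 1)*(s + 2)*uppergamma(s, 2) + s*(s + 1))/(4*2**s*s*(s + 1)*(s + 2))
  Re(s) > -2

along the cuts 1/2, 1, 3/2, 2, ℳ[f](s) splits into 5 integrals
on [0, 1/2): add ∫ t**2·t^(s-1) dt
on [1/2, 1) integrate f = exp(-2*t) against the kernel
[1, 3/2) adds the kernel integral of (t + 1)
the [3/2, 2) slice contributes ∫ (t + 3)·t^(s-1) dt
between 2 and ∞ the integrand is exp(-t)·t^(s-1)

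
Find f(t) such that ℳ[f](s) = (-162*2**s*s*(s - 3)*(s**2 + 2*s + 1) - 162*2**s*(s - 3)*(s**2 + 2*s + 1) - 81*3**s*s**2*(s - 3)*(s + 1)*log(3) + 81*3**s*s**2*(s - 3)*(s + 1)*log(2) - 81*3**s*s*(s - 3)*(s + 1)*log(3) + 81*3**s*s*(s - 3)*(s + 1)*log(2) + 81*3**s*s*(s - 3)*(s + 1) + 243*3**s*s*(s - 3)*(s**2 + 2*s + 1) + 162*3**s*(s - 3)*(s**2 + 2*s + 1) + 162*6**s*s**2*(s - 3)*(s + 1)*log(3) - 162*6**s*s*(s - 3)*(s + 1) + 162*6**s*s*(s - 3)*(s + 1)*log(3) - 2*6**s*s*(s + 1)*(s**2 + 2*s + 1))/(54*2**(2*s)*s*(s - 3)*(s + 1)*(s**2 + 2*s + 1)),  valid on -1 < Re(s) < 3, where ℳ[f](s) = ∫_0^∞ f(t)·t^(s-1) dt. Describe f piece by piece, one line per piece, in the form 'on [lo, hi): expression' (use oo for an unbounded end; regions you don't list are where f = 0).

strip the common scale on t: t on [0, 1); t + 3 on [1, 3/2); t*log(t) on [3/2, 3); …
along the cuts 1/2, 3/4, 3/2, ℳ[f](s) splits into 4 integrals
the [0, 1/2) slice contributes ∫ 2*t·t^(s-1) dt
over [1/2, 3/4), the kernel integral of (2*t + 3) enters the sum
between 3/4 and 3/2 the integrand is 2*t*log(2*t)·t^(s-1)
[3/2, ∞) adds the kernel integral of 1/(8*t**3)

on [0, 1/2): 2*t
on [1/2, 3/4): 2*t + 3
on [3/4, 3/2): 2*t*log(2*t)
on [3/2, oo): 1/(8*t**3)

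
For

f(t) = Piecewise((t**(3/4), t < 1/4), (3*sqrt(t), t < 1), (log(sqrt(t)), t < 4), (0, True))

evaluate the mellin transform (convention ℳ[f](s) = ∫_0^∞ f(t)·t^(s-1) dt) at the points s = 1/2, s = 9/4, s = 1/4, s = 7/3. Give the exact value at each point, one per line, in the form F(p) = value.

F(1/2) = sqrt(2)/10 + 1/4 + 4*log(2)
F(9/4) = sqrt(2)*(-182168 + 68137*sqrt(2) + 811008*log(2))/114048
F(1/4) = sqrt(2)*(-72 + 32*log(2) + 49*sqrt(2))/8
F(7/3) = -72*2**(2/3)/49 - 9*2**(1/3)/544 + 3*2**(5/6)/1184 + 1917/1666 + 48*2**(2/3)*log(2)/7

remove the power substitution first: t**(3/2) on [0, 1/2); 3*t on [1/2, 1); log(t) on [1, 2)
summing 3 kernel integrals split by 1/4, 1 yields ℳ[f](s)
∫ over [0, 1/4) of t**(3/4)·t^(s-1) joins the sum
over [1/4, 1), the kernel integral of 3*sqrt(t) enters the sum
between 1 and 4 the integrand is log(sqrt(t))·t^(s-1)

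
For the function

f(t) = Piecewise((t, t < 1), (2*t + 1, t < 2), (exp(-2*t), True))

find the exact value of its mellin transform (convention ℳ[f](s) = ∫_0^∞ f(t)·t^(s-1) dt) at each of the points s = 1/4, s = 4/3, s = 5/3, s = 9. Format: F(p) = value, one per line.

F(1/4) = -24/5 + 2**(3/4)*uppergamma(1/4, 4)/2 + 36*2**(1/4)/5
F(4/3) = -33/28 + 2**(2/3)*uppergamma(4/3, 4)/4 + 69*2**(1/3)/14
F(5/3) = -39/40 + 2**(1/3)*uppergamma(5/3, 4)/4 + 21*2**(2/3)/5
F(9) = 16831*exp(-4)/4 + 23533/90

integrate the 3 segments split at 1, 2, then add the results
[0, 1) adds the kernel integral of t
∫ (2*t + 1)·t^(s-1) over [1, 2)
∫ exp(-2*t)·t^(s-1) over [2, ∞)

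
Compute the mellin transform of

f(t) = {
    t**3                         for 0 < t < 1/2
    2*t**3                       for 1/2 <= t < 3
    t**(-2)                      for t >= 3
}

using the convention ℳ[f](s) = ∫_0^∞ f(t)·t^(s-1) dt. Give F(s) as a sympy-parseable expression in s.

(3880*6**s*s - 7800*6**s - 9*s + 18)/(72*2**s*(s**2 + s - 6))
  -3 < Re(s) < 2

back out the shared t-power: t on [0, 1/2); 2*t on [1/2, 3); t**(-4) on [3, ∞)
the 3 pieces separated at 1/2, 3 each add one integral
on [0, 1/2) integrate f = t**3 against the kernel
[1/2, 3) adds the kernel integral of 2*t**3
the [3, ∞) slice contributes ∫ t**(-2)·t^(s-1) dt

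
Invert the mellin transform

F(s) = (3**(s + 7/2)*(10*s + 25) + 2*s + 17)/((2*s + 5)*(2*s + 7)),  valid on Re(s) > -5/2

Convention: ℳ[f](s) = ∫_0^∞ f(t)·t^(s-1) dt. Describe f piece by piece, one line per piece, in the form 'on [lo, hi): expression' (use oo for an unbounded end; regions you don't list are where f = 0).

on [0, 1): 3*t**(5/2)
on [1, 3): 5*t**(7/2)/2

linearity at 1 turns ℳ[f](s) into 2 summed integrals
piece [0, 1): integrate 3*t**(5/2) against the kernel
for t in [1, 3): the term is ∫ 5*t**(7/2)/2·t^(s-1)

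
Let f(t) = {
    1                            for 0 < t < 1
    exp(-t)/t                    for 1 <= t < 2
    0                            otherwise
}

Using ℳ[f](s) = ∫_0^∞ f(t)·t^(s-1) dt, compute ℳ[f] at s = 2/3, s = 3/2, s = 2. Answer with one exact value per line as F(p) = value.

invert the shared t-power to get t on [0, 1); exp(-t) on [1, 2)
split f at 1: ℳ[f](s) collects 2 kernel integrals
[0, 1) adds the kernel integral of 1
[1, 2) adds the kernel integral of exp(-t)/t

F(2/3) = -uppergamma(-1/3, 2) + uppergamma(-1/3, 1) + 3/2
F(3/2) = -sqrt(pi)*erfc(sqrt(2)) + sqrt(pi)*erfc(1) + 2/3
F(2) = (-1 + E + exp(2)/2)*exp(-2)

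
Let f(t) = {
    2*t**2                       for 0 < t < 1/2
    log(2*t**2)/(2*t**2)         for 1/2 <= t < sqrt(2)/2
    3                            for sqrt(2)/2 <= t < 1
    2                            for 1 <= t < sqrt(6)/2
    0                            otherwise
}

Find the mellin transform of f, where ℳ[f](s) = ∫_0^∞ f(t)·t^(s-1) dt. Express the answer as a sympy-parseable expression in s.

(-4*2**(s/2)*s*(s + 2) - 6*2**(s/2)*(s + 2)*(s**2 - 4*s + 4) + 2*2**s*(s + 2)*(s**2 - 4*s + 4) + 4*6**(s/2)*(s + 2)*(s**2 - 4*s + 4) + 4*s**2*(s + 2)*log(2) - 8*s*(s + 2)*log(2) + 8*s*(s + 2) + s*(s**2 - 4*s + 4))/(2*2**s*s*(s + 2)*(s**2 - 4*s + 4))
  Re(s) > -2

back out the power substitution: 2*t on [0, 1/4); log(2*t)/(2*t) on [1/4, 1/2); 3 on [1/2, 1); …
back out the common scale on t: t on [0, 1/2); log(t)/t on [1/2, 1); 3 on [1, 2); …
f breaks at 1/2, sqrt(2)/2, 1 into 4 integrals to sum
∫ 2*t**2·t^(s-1) over [0, 1/2)
piece [1/2, sqrt(2)/2): integrate log(2*t**2)/(2*t**2) against the kernel
over [sqrt(2)/2, 1), the kernel integral of 3 enters the sum
segment 1 to sqrt(6)/2 holds 2; add its integral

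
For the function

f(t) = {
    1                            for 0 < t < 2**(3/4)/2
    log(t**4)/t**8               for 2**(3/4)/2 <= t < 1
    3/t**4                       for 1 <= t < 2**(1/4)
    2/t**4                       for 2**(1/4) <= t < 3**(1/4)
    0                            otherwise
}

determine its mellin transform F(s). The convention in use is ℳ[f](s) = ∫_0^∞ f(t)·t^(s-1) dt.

back out the power substitution: 1 on [0, sqrt(2)/2); log(t**2)/t**4 on [sqrt(2)/2, 1); 3/t**2 on [1, sqrt(2)); …
peel off the power substitution: 1 on [0, 1/2); log(t)/t**2 on [1/2, 1); 3/t on [1, 2); …
peel off the shared t-power: t on [0, 1/2); log(t)/t on [1/2, 1); 3 on [1, 2); …
cuts at 2**(3/4)/2, 1, 2**(1/4): linearity sums the 4 kernel integrals
the [0, 2**(3/4)/2) slice contributes ∫ 1·t^(s-1) dt
for t in [2**(3/4)/2, 1): the term is ∫ log(t**4)/t**8·t^(s-1)
∫ 3/t**4·t^(s-1) over [1, 2**(1/4))
[2**(1/4), 3**(1/4)) adds the kernel integral of 2/t**4

2**(1 - s/4)*(-2**(s/4 - 1)*s*(s/4 - 1)/2 - 3*2**(s/4 - 1)*s*(-s/2 + (s/4 - 1)**2 + 3)/2 + 2**(s/2 - 2)*s*(-s/2 + (s/4 - 1)**2 + 3)/2 + 6**(s/4 - 1)*s*(-s/2 + (s/4 - 1)**2 + 3) + s*(s/4 - 1)**2*log(2) - s*(s/4 - 1)*log(2) + s*(s/4 - 1) + (s/4 - 1)*(-s/2 + (s/4 - 1)**2 + 3))/(2*s*(s/4 - 1)*(-s/2 + (s/4 - 1)**2 + 3))
  Re(s) > 0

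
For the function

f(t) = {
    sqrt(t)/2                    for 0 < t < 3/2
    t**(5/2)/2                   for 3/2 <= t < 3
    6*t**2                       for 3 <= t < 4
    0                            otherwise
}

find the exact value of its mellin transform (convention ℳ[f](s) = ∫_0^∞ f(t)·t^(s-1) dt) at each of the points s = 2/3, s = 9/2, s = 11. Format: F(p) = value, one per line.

F(2/3) = -81*3**(2/3)/4 + 117*2**(5/6)*3**(1/6)/2128 + 81*3**(1/6)/19 + 72*2**(1/3)
F(9/2) = 898945977/116480 - 8748*sqrt(3)/13
F(11) = -649539*sqrt(6)/376832 + 59049*sqrt(3) + 393087246/13

decompose at 3/2, 3; ℳ[f](s) sums the 3 pieces' integrals
on [0, 3/2): add ∫ sqrt(t)/2·t^(s-1) dt
the [3/2, 3) slice contributes ∫ t**(5/2)/2·t^(s-1) dt
piece [3, 4): integrate 6*t**2 against the kernel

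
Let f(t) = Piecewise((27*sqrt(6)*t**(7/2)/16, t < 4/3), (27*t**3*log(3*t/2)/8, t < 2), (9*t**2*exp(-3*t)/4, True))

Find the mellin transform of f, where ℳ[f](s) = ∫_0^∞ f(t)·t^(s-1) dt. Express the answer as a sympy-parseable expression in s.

reversing the common scale on t: t**(7/2) on [0, 2); t**3*log(t) on [2, 3); t**2*exp(-2*t) on [3, ∞)
peel off the shared t-power: t**(3/2) on [0, 2); t*log(t) on [2, 3); exp(-2*t) on [3, ∞)
decompose at 4/3, 2; ℳ[f](s) sums the 3 pieces' integrals
over [0, 4/3), the kernel integral of 27*sqrt(6)*t**(7/2)/16 enters the sum
segment [4/3, 2) carries 27*t**3*log(3*t/2)/8; integrate it
piece [2, ∞): integrate 9*t**2*exp(-3*t)/4 against the kernel

6**(-s - 2)*(-2*12**(s + 2)*(s + 2)*(2*s + 7)*log(2) - 2*12**(s + 2)*(2*s + 7)*log(2) + 2*12**(s + 2)*(2*s + 7) + 4*12**(s + 2)*sqrt(2)*(2*s + (s + 2)**2 + 5) + 3*18**(s + 2)*(s + 2)*(2*s + 7)*log(3) - 3*18**(s + 2)*(2*s + 7) + 3*18**(s + 2)*(2*s + 7)*log(3) + 3**(s + 2)*(2*s + 7)*(2*s + (s + 2)**2 + 5)*uppergamma(s + 2, 6))/((3/2)**s*(2*s + 7)*(2*s + (s + 2)**2 + 5))
  Re(s) > -7/2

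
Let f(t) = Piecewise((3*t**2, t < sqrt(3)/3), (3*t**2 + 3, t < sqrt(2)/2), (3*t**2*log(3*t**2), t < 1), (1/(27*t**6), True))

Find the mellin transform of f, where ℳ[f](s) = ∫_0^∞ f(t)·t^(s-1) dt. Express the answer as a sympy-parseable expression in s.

(-81*2**(s/2)*s*(s/2 - 3)*(s**2/4 + s + 1) - 162*2**(s/2)*(s/2 - 3)*(s**2/4 + s + 1) - 81*3**(s/2)*s**2*(s/2 - 3)*(s/2 + 1)*log(3)/4 + 81*3**(s/2)*s**2*(s/2 - 3)*(s/2 + 1)*log(2)/4 - 81*3**(s/2)*s*(s/2 - 3)*(s/2 + 1)*log(3)/2 + 81*3**(s/2)*s*(s/2 - 3)*(s/2 + 1)*log(2)/2 + 81*3**(s/2)*s*(s/2 - 3)*(s/2 + 1)/2 + 243*3**(s/2)*s*(s/2 - 3)*(s**2/4 + s + 1)/2 + 162*3**(s/2)*(s/2 - 3)*(s**2/4 + s + 1) + 81*6**(s/2)*s**2*(s/2 - 3)*(s/2 + 1)*log(3)/2 - 81*6**(s/2)*s*(s/2 - 3)*(s/2 + 1) + 81*6**(s/2)*s*(s/2 - 3)*(s/2 + 1)*log(3) - 6**(s/2)*s*(s/2 + 1)*(s**2/4 + s + 1))/(54*6**(s/2)*s*(s/2 - 3)*(s/2 + 1)*(s**2/4 + s + 1))
  -2 < Re(s) < 6

undo the power substitution: 3*t on [0, 1/3); 3*t + 3 on [1/3, 1/2); 3*t*log(3*t) on [1/2, 1); …
back out the common scale on t: t on [0, 1); t + 3 on [1, 3/2); t*log(t) on [3/2, 3); …
the 4 pieces separated at sqrt(3)/3, sqrt(2)/2, 1 each add one integral
segment 0 to sqrt(3)/3 holds 3*t**2; add its integral
on [sqrt(3)/3, sqrt(2)/2) integrate f = (3*t**2 + 3) against the kernel
over [sqrt(2)/2, 1), the kernel integral of 3*t**2*log(3*t**2) enters the sum
piece [1, ∞): integrate 1/(27*t**6) against the kernel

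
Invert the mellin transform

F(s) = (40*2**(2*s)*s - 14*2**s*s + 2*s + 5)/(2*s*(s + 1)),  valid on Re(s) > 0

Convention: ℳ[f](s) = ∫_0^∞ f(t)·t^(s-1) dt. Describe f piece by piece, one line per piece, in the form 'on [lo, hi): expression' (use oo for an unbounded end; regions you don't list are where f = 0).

on [0, 1): 5/2
on [1, 2): 3*t/2
on [2, 4): 5*t

linearity at 1, 2 turns ℳ[f](s) into 3 summed integrals
[0, 1) adds the kernel integral of 5/2
over [1, 2), the kernel integral of 3*t/2 enters the sum
[2, 4) adds the kernel integral of 5*t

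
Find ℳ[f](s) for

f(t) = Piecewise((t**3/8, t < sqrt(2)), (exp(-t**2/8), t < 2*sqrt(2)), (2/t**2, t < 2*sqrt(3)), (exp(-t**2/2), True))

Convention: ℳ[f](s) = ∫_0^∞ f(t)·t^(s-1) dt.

invert the common scale on t to get t**3 on [0, sqrt(2)/2); exp(-t**2/2) on [sqrt(2)/2, sqrt(2)); 1/(2*t**2) on [sqrt(2), sqrt(3)); …
undo the power substitution: t**(3/2) on [0, 1/2); exp(-t/2) on [1/2, 2); 1/(2*t) on [2, 3); …
summing 4 kernel integrals split by sqrt(2), 2*sqrt(2), 2*sqrt(3) yields ℳ[f](s)
the [0, sqrt(2)) slice contributes ∫ t**3/8·t^(s-1) dt
∫ exp(-t**2/8)·t^(s-1) over [sqrt(2), 2*sqrt(2))
on [2*sqrt(2), 2*sqrt(3)) integrate f = 2/t**2 against the kernel
segment [2*sqrt(3), ∞) carries exp(-t**2/2); integrate it

2**s*(sqrt(3)/6)**s*(-6*2**s*6**(s/2)*(s - 2)*(s + 3)*uppergamma(s/2, 1) + 6*6**(s/2)*(s - 2)*(s + 3)*uppergamma(s/2, 6) + 3*sqrt(2)*6**(s/2)*(s - 2) + 2*6**s*(s + 3) + 6*(2*sqrt(6))**s*(s - 2)*(s + 3)*uppergamma(s/2, 1/4) - 3*(2*sqrt(6))**s*(s + 3))/(12*(s - 2)*(s + 3))
  Re(s) > -3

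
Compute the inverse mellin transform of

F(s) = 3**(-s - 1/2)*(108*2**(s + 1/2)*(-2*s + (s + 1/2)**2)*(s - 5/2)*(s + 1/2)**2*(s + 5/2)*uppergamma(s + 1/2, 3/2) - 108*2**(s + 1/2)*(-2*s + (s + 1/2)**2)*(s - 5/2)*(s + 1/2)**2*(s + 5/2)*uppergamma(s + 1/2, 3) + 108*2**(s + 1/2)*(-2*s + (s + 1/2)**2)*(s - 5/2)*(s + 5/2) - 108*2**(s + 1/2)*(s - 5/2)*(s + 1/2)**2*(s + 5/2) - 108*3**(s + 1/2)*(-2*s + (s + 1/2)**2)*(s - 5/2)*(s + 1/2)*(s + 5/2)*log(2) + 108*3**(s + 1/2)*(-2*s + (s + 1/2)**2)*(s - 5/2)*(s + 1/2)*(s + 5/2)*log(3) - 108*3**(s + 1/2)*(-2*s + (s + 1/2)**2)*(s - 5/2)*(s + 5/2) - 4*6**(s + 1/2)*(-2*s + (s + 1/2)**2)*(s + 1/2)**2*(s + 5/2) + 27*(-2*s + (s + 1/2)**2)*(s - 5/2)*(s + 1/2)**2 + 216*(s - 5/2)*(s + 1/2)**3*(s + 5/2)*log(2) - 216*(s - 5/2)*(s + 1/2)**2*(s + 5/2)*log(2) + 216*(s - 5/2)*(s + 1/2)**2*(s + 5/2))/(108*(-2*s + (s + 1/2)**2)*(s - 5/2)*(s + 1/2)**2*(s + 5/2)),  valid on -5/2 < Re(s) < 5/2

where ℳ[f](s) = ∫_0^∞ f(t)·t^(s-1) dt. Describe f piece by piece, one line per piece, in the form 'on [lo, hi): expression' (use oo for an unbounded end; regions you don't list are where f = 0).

on [0, 1/3): 9*t**(5/2)/4
on [1/3, 2/3): 2*log(3*t/2)/(3*sqrt(t))
on [2/3, 1): sqrt(t)*log(3*t/2)
on [1, 2): sqrt(t)*exp(-3*t/2)
on [2, oo): 8/(27*t**(5/2))

strip the shared t-power: 9*t**2/4 on [0, 1/3); 2*log(3*t/2)/(3*t) on [1/3, 2/3); log(3*t/2) on [2/3, 1); …
undo the common scale on t: t**2 on [0, 1/2); log(t)/t on [1/2, 1); log(t) on [1, 3/2); …
split f at 1/3, 2/3, 1, 2: ℳ[f](s) collects 5 kernel integrals
for t in [0, 1/3): the term is ∫ 9*t**(5/2)/4·t^(s-1)
on [1/3, 2/3) integrate f = 2*log(3*t/2)/(3*sqrt(t)) against the kernel
the [2/3, 1) slice contributes ∫ sqrt(t)*log(3*t/2)·t^(s-1) dt
∫ sqrt(t)*exp(-3*t/2)·t^(s-1) over [1, 2)
for t in [2, ∞): the term is ∫ 8/(27*t**(5/2))·t^(s-1)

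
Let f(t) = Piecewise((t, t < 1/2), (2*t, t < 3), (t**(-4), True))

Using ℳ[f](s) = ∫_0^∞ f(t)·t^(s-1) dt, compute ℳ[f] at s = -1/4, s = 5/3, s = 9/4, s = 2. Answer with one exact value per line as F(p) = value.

decompose at 1/2, 3; ℳ[f](s) sums the 3 pieces' integrals
on [0, 1/2) integrate f = t against the kernel
∫ 2*t·t^(s-1) over [1/2, 3)
piece [3, ∞): integrate t**(-4) against the kernel

F(-1/4) = -2*2**(1/4)/3 + 11020*3**(3/4)/4131
F(5/3) = 2**(1/3)*(-189 + 13640*6**(2/3))/4032
F(9/4) = 2**(3/4)*(-63 + 27320*6**(1/4))/3276
F(2) = 1297/72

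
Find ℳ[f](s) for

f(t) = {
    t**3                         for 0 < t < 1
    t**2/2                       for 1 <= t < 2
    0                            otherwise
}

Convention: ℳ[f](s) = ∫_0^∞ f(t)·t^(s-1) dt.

(2**(s + 2)*(s + 3) + s + 1)/(2*(s + 2)*(s + 3))
  Re(s) > -3

peel off the shared t-power: t on [0, 1); 1/2 on [1, 2)
the 2 pieces separated at 1 each add one integral
between 0 and 1 the integrand is t**3·t^(s-1)
segment 1 to 2 holds t**2/2; add its integral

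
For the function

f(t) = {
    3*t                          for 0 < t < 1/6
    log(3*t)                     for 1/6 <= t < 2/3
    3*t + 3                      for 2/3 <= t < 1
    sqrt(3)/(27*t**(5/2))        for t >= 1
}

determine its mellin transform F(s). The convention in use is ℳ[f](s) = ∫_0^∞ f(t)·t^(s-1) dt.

(-270*2**(2*s)*s**2*(2*s - 5) + 54*2**(2*s)*s*(s + 1)*(2*s - 5)*log(2) - 162*2**(2*s)*s*(2*s - 5) - 54*2**(2*s)*(s + 1)*(2*s - 5) - 4*sqrt(3)*6**s*s**2*(s + 1) + 324*6**s*s**2*(2*s - 5) + 162*6**s*s*(2*s - 5) + 27*s**2*(2*s - 5) + 54*s*(s + 1)*(2*s - 5)*log(2) + (2*s - 5)*(54*s + 54))/(54*6**s*s**2*(s + 1)*(2*s - 5))
  -1 < Re(s) < 5/2

peel off the common scale on t: t on [0, 1/2); log(t) on [1/2, 2); t + 3 on [2, 3); …
the 4 pieces separated at 1/6, 2/3, 1 each add one integral
the [0, 1/6) slice contributes ∫ 3*t·t^(s-1) dt
for t in [1/6, 2/3): the term is ∫ log(3*t)·t^(s-1)
for t in [2/3, 1): the term is ∫ (3*t + 3)·t^(s-1)
on [1, ∞) integrate f = sqrt(3)/(27*t**(5/2)) against the kernel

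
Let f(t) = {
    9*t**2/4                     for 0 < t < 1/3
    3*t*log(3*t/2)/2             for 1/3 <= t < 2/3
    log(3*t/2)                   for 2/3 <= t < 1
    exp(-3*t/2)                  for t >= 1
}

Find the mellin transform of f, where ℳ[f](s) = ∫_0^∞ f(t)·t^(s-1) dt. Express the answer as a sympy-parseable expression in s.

peel off the common scale on t: t**2 on [0, 1/2); t*log(t) on [1/2, 1); log(t) on [1, 3/2); …
summing 4 kernel integrals split by 1/3, 2/3, 1 yields ℳ[f](s)
on [0, 1/3): add ∫ 9*t**2/4·t^(s-1) dt
segment [1/3, 2/3) carries 3*t*log(3*t/2)/2; integrate it
on [2/3, 1) integrate f = log(3*t/2) against the kernel
[1, ∞) adds the kernel integral of exp(-3*t/2)

(4*2**s*s**2*(s + 2)*(s**2 + 2*s + 1)*uppergamma(s, 3/2) - 4*2**s*s**2*(s + 2) + 4*2**s*(s + 2)*(s**2 + 2*s + 1) + 3**s*s*(s + 2)*(-4*log(2) + 4*log(3))*(s**2 + 2*s + 1) - 4*3**s*(s + 2)*(s**2 + 2*s + 1) + s**3*(s + 2)*log(4) + s**2*(s + 2)*log(4) + 2*s**2*(s + 2) + s**2*(s**2 + 2*s + 1))/(4*3**s*s**2*(s + 2)*(s**2 + 2*s + 1))
  Re(s) > -2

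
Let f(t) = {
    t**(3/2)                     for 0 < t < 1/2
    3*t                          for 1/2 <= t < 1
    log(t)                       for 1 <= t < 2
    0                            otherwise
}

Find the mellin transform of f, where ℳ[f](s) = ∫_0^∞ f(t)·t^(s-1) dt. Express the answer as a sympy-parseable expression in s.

(-2*2**(2*s)*(s + 1)*(2*s + 3) + 6*2**s*s**2*(2*s + 3) + 2*2**s*(s + 1)*(2*s + 3) + 4**s*s*(s + 1)*(2*s + 3)*log(4) + sqrt(2)*s**2*(s + 1) - 3*s**2*(2*s + 3))/(2*2**s*s**2*(s + 1)*(2*s + 3))
  Re(s) > -3/2

f breaks at 1/2, 1 into 3 integrals to sum
over [0, 1/2), the kernel integral of t**(3/2) enters the sum
over [1/2, 1), the kernel integral of 3*t enters the sum
on [1, 2): add ∫ log(t)·t^(s-1) dt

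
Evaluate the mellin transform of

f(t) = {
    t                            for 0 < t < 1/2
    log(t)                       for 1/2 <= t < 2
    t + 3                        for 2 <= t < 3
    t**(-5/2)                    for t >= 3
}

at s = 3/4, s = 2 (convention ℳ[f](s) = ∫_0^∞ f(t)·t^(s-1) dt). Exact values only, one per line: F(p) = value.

F(3/4) = 2**(1/4)*(-436*sqrt(2) + 2*2**(3/4)*3**(1/4) + 65 + log(2**(42 + 84*sqrt(2))) + 180*6**(3/4))/63
F(2) = 2*sqrt(3)/3 + 17*log(2)/8 + 207/16

cuts at 1/2, 2, 3: linearity sums the 4 kernel integrals
∫ t·t^(s-1) over [0, 1/2)
∫ log(t)·t^(s-1) over [1/2, 2)
for t in [2, 3): the term is ∫ (t + 3)·t^(s-1)
on [3, ∞) integrate f = t**(-5/2) against the kernel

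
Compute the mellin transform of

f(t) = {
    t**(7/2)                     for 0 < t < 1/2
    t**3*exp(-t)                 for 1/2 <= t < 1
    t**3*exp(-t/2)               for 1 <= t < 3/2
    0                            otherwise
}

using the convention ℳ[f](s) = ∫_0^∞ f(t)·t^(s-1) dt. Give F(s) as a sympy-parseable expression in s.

remove the shared t-power first: t**(5/2) on [0, 1/2); t**2*exp(-t) on [1/2, 1); t**2*exp(-t/2) on [1, 3/2)
peel off the shared t-power: sqrt(t) on [0, 1/2); exp(-t) on [1/2, 1); exp(-t/2) on [1, 3/2)
split f at 1/2, 1: ℳ[f](s) collects 3 kernel integrals
piece [0, 1/2): integrate t**(7/2) against the kernel
[1/2, 1) adds the kernel integral of t**3*exp(-t)
the [1, 3/2) slice contributes ∫ t**3*exp(-t/2)·t^(s-1) dt

(64*2**(2*s)*(2*s + 7)*uppergamma(s + 3, 1/2) - 64*2**(2*s)*(2*s + 7)*uppergamma(s + 3, 3/4) + 8*2**s*(2*s + 7)*uppergamma(s + 3, 1/2) - 8*2**s*(2*s + 7)*uppergamma(s + 3, 1) + sqrt(2))/(8*2**s*(2*s + 7))
  Re(s) > -7/2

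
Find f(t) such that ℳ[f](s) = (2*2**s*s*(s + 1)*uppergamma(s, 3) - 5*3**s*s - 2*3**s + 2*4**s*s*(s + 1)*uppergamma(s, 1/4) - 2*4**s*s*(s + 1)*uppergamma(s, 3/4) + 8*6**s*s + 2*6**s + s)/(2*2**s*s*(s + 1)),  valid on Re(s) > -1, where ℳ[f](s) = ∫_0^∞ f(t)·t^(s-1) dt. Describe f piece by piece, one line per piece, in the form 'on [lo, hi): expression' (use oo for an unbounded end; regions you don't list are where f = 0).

on [0, 1/2): t
on [1/2, 3/2): exp(-t/2)
on [3/2, 3): t + 1
on [3, oo): exp(-t)

f breaks at 1/2, 3/2, 3 into 4 integrals to sum
piece [0, 1/2): integrate t against the kernel
[1/2, 3/2) adds the kernel integral of exp(-t/2)
for t in [3/2, 3): the term is ∫ (t + 1)·t^(s-1)
segment 3 to ∞ holds exp(-t); add its integral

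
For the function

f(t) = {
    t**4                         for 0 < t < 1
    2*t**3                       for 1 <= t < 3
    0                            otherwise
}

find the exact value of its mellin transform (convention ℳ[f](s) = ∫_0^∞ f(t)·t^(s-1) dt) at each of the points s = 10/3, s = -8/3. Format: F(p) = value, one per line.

peel off the shared t-power: t**(7/2) on [0, 1); 2*t**(5/2) on [1, 3)
back out the shared t-power: t**(3/2) on [0, 1); 2*sqrt(t) on [1, 3)
f breaks at 1 into 2 integrals to sum
over [0, 1), the kernel integral of t**4 enters the sum
on [1, 3): add ∫ 2*t**3·t^(s-1) dt

F(10/3) = -75/418 + 4374*3**(1/3)/19
F(-8/3) = -21/4 + 6*3**(1/3)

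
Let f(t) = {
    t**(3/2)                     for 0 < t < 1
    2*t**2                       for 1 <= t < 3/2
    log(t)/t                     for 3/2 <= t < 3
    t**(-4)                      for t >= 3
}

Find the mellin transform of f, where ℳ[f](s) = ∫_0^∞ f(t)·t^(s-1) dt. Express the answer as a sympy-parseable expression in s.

(324*2**s*(s - 4)*(s + 2)*(s**2 - 2*s + 1) - 324*2**s*(s - 4)*(2*s + 3)*(s**2 - 2*s + 1) - 108*3**s*s*(s - 4)*(s + 2)*(2*s + 3)*log(3) + 108*3**s*s*(s - 4)*(s + 2)*(2*s + 3)*log(2) - 108*3**s*(s - 4)*(s + 2)*(2*s + 3)*log(2) + 108*3**s*(s - 4)*(s + 2)*(2*s + 3) + 108*3**s*(s - 4)*(s + 2)*(2*s + 3)*log(3) + 729*3**s*(s - 4)*(2*s + 3)*(s**2 - 2*s + 1) + 54*6**s*s*(s - 4)*(s + 2)*(2*s + 3)*log(3) - 54*6**s*(s - 4)*(s + 2)*(2*s + 3)*log(3) - 54*6**s*(s - 4)*(s + 2)*(2*s + 3) - 2*6**s*(s + 2)*(2*s + 3)*(s**2 - 2*s + 1))/(162*2**s*(s - 4)*(s + 2)*(2*s + 3)*(s**2 - 2*s + 1))
  -3/2 < Re(s) < 4

f breaks at 1, 3/2, 3 into 4 integrals to sum
the [0, 1) slice contributes ∫ t**(3/2)·t^(s-1) dt
∫ 2*t**2·t^(s-1) over [1, 3/2)
[3/2, 3) adds the kernel integral of log(t)/t
piece [3, ∞): integrate t**(-4) against the kernel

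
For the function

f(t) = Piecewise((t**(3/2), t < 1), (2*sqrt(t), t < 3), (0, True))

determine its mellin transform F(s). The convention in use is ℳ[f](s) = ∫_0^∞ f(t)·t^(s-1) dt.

(4*sqrt(3)*3**s*(2*s + 3) - 4*s - 10)/((2*s + 1)*(2*s + 3))
  Re(s) > -3/2

f breaks at 1 into 2 integrals to sum
segment [0, 1) carries t**(3/2); integrate it
the [1, 3) slice contributes ∫ 2*sqrt(t)·t^(s-1) dt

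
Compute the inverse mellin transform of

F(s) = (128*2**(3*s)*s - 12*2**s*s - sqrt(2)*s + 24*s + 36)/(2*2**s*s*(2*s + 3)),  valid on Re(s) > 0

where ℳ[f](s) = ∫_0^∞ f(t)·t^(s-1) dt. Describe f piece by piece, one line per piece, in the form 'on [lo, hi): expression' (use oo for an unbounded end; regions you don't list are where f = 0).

on [0, 1/2): 6
on [1/2, 1): t**(3/2)
on [1, 4): 4*t**(3/2)

cuts at 1/2, 1: linearity sums the 3 kernel integrals
on [0, 1/2): add ∫ 6·t^(s-1) dt
segment [1/2, 1) carries t**(3/2); integrate it
over [1, 4), the kernel integral of 4*t**(3/2) enters the sum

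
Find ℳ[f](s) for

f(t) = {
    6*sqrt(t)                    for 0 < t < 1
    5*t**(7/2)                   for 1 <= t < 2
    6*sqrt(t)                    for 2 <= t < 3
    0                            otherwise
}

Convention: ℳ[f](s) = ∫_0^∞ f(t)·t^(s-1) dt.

cuts at 1, 2: linearity sums the 3 kernel integrals
segment [0, 1) carries 6*sqrt(t); integrate it
the [1, 2) slice contributes ∫ 5*t**(7/2)·t^(s-1) dt
over [2, 3), the kernel integral of 6*sqrt(t) enters the sum

2*(40*2**(s + 1/2)*(2*s + 1) - 6*2**(s + 1/2)*(2*s + 7) + 6*3**(s + 1/2)*(2*s + 7) + 2*s + 37)/((2*s + 1)*(2*s + 7))
  Re(s) > -1/2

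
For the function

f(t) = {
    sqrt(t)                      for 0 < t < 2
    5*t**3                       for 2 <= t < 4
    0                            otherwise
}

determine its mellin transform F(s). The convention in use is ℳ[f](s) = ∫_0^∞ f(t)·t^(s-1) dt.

2*(160*2**(2*s)*(2*s + 1) - 20*2**s*(2*s + 1) + 2**(s + 1/2)*(s + 3))/((s + 3)*(2*s + 1))
  Re(s) > -1/2

integrate the 2 segments split at 2, then add the results
∫ over [0, 2) of sqrt(t)·t^(s-1) joins the sum
on [2, 4) integrate f = 5*t**3 against the kernel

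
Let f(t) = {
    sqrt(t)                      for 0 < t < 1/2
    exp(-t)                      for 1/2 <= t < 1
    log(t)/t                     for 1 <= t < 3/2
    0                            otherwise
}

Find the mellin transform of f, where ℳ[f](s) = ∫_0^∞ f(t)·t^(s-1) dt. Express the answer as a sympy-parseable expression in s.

integrate the 3 segments split at 1/2, 1, then add the results
piece [0, 1/2): integrate sqrt(t) against the kernel
the [1/2, 1) slice contributes ∫ exp(-t)·t^(s-1) dt
for t in [1, 3/2): the term is ∫ log(t)/t·t^(s-1)

(3*2**s*(2*s + 1)*(s**2 - 2*s + 1)*uppergamma(s, 1/2) - 3*2**s*(2*s + 1)*(s**2 - 2*s + 1)*uppergamma(s, 1) + 3*2**s*(2*s + 1) + 3**s*s*(2*s + 1)*(-2*log(2) + 2*log(3)) - 2*3**s*(2*s + 1) + 3**s*(2*s + 1)*(-2*log(3) + 2*log(2)) + 3*sqrt(2)*(s**2 - 2*s + 1))/(3*2**s*(2*s + 1)*(s**2 - 2*s + 1))
  Re(s) > -1/2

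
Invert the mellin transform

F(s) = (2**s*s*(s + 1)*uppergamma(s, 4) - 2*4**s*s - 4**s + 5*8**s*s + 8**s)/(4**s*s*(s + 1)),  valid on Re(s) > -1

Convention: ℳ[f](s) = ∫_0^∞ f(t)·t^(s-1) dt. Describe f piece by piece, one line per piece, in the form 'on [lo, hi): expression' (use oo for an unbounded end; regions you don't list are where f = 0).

decompose at 1, 2; ℳ[f](s) sums the 3 pieces' integrals
the [0, 1) slice contributes ∫ t·t^(s-1) dt
on [1, 2) integrate f = (2*t + 1) against the kernel
the [2, ∞) slice contributes ∫ exp(-2*t)·t^(s-1) dt

on [0, 1): t
on [1, 2): 2*t + 1
on [2, oo): exp(-2*t)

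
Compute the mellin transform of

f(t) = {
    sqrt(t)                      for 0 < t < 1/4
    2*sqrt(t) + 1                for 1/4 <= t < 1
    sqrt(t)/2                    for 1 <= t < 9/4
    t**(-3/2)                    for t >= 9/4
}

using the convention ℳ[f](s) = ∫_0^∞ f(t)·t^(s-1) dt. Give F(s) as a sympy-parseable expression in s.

(270*2**(2*s)*s*(2*s - 3) + 54*2**(2*s)*(2*s - 3) + 81*3**(2*s)*s*(2*s - 3) - 32*9**s*s*(2*s + 1) - 162*s*(2*s - 3) - 108*s + 162)/(54*2**(2*s)*s*(2*s - 3)*(2*s + 1))
  -1/2 < Re(s) < 3/2

back out the power substitution: t on [0, 1/2); 2*t + 1 on [1/2, 1); t/2 on [1, 3/2); …
breakpoints 1/4, 1, 9/4: one integral from each of the 4 segments
between 0 and 1/4 the integrand is sqrt(t)·t^(s-1)
∫ over [1/4, 1) of (2*sqrt(t) + 1)·t^(s-1) joins the sum
segment 1 to 9/4 holds sqrt(t)/2; add its integral
on [9/4, ∞) integrate f = t**(-3/2) against the kernel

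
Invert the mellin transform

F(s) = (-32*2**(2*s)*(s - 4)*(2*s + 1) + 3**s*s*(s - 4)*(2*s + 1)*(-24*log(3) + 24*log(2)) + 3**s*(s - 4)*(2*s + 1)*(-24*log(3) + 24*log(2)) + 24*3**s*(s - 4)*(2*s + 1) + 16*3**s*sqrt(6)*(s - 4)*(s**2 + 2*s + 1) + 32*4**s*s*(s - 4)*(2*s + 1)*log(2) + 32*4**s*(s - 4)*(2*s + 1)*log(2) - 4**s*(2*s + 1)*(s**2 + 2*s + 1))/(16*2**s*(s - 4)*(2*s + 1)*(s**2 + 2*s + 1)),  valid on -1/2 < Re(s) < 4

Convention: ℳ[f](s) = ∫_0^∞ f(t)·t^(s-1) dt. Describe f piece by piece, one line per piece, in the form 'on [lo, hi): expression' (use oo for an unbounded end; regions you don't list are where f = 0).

the 3 pieces separated at 3/2, 2 each add one integral
piece [0, 3/2): integrate sqrt(t) against the kernel
the [3/2, 2) slice contributes ∫ t*log(t)·t^(s-1) dt
on [2, ∞) integrate f = t**(-4) against the kernel

on [0, 3/2): sqrt(t)
on [3/2, 2): t*log(t)
on [2, oo): t**(-4)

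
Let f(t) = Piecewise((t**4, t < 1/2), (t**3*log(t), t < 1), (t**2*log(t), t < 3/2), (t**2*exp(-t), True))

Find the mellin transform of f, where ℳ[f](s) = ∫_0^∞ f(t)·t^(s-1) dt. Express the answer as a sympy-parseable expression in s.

peel off the shared t-power: t**2 on [0, 1/2); t*log(t) on [1/2, 1); log(t) on [1, 3/2); …
decompose at 1/2, 1, 3/2; ℳ[f](s) sums the 4 pieces' integrals
between 0 and 1/2 the integrand is t**4·t^(s-1)
for t in [1/2, 1): the term is ∫ t**3*log(t)·t^(s-1)
over [1, 3/2), the kernel integral of t**2*log(t) enters the sum
on [3/2, ∞): add ∫ t**2*exp(-t)·t^(s-1) dt

(16*2**s*(s + 2)**2*(s + 4)*(2*s + (s + 2)**2 + 5)*uppergamma(s + 2, 3/2) - 16*2**s*(s + 2)**2*(s + 4) + 16*2**s*(s + 4)*(2*s + (s + 2)**2 + 5) + 3**s*(s + 2)*(s + 4)*(-36*log(2) + 36*log(3))*(2*s + (s + 2)**2 + 5) - 36*3**s*(s + 4)*(2*s + (s + 2)**2 + 5) + (s + 2)**3*(s + 4)*log(4) + (s + 2)**2*(s + 4)*log(4) + 2*(s + 2)**2*(s + 4) + (s + 2)**2*(2*s + (s + 2)**2 + 5))/(16*2**s*(s + 2)**2*(s + 4)*(2*s + (s + 2)**2 + 5))
  Re(s) > -4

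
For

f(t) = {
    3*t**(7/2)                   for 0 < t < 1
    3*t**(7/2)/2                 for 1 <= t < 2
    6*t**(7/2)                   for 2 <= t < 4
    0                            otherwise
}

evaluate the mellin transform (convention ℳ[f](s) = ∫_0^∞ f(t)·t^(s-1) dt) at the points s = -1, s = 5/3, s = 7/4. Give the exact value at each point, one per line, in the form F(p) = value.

f breaks at 1, 2 into 3 integrals to sum
on [0, 1): add ∫ 3*t**(7/2)·t^(s-1) dt
∫ 3*t**(7/2)/2·t^(s-1) over [1, 2)
∫ 6*t**(7/2)·t^(s-1) over [2, 4)

F(-1) = 387/5 - 36*sqrt(2)/5
F(5/3) = -864*2**(1/6)/31 + 9/31 + 36864*2**(1/3)/31
F(7/4) = -192*2**(1/4)/7 + 2/7 + 8192*sqrt(2)/7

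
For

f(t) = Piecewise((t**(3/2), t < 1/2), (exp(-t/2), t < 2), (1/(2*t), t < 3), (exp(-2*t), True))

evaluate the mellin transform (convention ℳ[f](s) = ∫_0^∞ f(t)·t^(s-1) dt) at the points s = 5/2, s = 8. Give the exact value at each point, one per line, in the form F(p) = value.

summing 4 kernel integrals split by 1/2, 2, 3 yields ℳ[f](s)
∫ t**(3/2)·t^(s-1) over [0, 1/2)
for t in [1/2, 2): the term is ∫ exp(-t/2)·t^(s-1)
on [2, 3) integrate f = 1/(2*t) against the kernel
piece [3, ∞): integrate exp(-2*t) against the kernel

F(5/2) = -10*sqrt(2)*exp(-1) - 3*sqrt(2)*sqrt(pi)*erfc(1) - 2*sqrt(2)/3 + 3*sqrt(2)*sqrt(pi)*erfc(sqrt(6))/32 + 15*sqrt(3)*exp(-6)/8 + 1/64 + sqrt(3) + 3*sqrt(2)*sqrt(pi)*erfc(1/2) + 7*sqrt(2)*exp(-1/4)/2
F(8) = -3507200*exp(-1) + sqrt(2)/9728 + 94545*exp(-6)/16 + 2059/14 + 106028861*exp(-1/4)/64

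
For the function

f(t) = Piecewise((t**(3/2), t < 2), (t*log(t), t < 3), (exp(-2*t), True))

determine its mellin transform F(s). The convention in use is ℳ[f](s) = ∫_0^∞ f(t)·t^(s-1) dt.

(-12**s*s*(2*s + 3)*log(4) - 12**s*(2*s + 3)*log(4) + 12**s*(4*s + 6) + 12**s*sqrt(2)*(4*s**2 + 8*s + 4) + 3*18**s*s*(2*s + 3)*log(3) + 18**s*(-6*s - 9) + 3*18**s*(2*s + 3)*log(3) + 3**s*(2*s + 3)*(s**2 + 2*s + 1)*uppergamma(s, 6))/(6**s*(2*s + 3)*(s**2 + 2*s + 1))
  Re(s) > -3/2

cuts at 2, 3: linearity sums the 3 kernel integrals
segment 0 to 2 holds t**(3/2); add its integral
for t in [2, 3): the term is ∫ t*log(t)·t^(s-1)
for t in [3, ∞): the term is ∫ exp(-2*t)·t^(s-1)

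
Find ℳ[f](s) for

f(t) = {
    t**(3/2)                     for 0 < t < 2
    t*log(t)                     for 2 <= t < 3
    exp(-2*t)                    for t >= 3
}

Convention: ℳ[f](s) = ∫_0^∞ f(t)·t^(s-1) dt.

(-12**s*s*(2*s + 3)*log(4) - 12**s*(2*s + 3)*log(4) + 12**s*(4*s + 6) + 12**s*sqrt(2)*(4*s**2 + 8*s + 4) + 3*18**s*s*(2*s + 3)*log(3) + 18**s*(-6*s - 9) + 3*18**s*(2*s + 3)*log(3) + 3**s*(2*s + 3)*(s**2 + 2*s + 1)*uppergamma(s, 6))/(6**s*(2*s + 3)*(s**2 + 2*s + 1))
  Re(s) > -3/2

cuts at 2, 3: linearity sums the 3 kernel integrals
segment 0 to 2 holds t**(3/2); add its integral
segment 2 to 3 holds t*log(t); add its integral
segment [3, ∞) carries exp(-2*t); integrate it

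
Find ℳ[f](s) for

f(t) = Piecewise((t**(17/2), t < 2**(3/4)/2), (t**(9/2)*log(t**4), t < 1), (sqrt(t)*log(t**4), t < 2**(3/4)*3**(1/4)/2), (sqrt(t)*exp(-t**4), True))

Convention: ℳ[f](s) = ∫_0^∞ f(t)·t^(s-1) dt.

strip the shared t-power: t**8 on [0, 2**(3/4)/2); t**4*log(t**4) on [2**(3/4)/2, 1); log(t**4) on [1, 2**(3/4)*3**(1/4)/2); …
remove the power substitution first: t**4 on [0, sqrt(2)/2); t**2*log(t**2) on [sqrt(2)/2, 1); log(t**2) on [1, sqrt(6)/2); …
reversing the power substitution: t**2 on [0, 1/2); t*log(t) on [1/2, 1); log(t) on [1, 3/2); …
integrate the 4 segments split at 2**(3/4)/2, 1, 2**(3/4)*3**(1/4)/2, then add the results
between 0 and 2**(3/4)/2 the integrand is t**(17/2)·t^(s-1)
segment 2**(3/4)/2 to 1 holds t**(9/2)*log(t**4); add its integral
on [1, 2**(3/4)*3**(1/4)/2): add ∫ sqrt(t)*log(t**4)·t^(s-1) dt
∫ sqrt(t)*exp(-t**4)·t^(s-1) over [2**(3/4)*3**(1/4)/2, ∞)

2**(-s/4 - 17/8)*(2**(s/4 + 1/8)*(2*s + 1)**2*(2*s + 17)*(32*s + (2*s + 1)**2 + 80)*uppergamma(s/4 + 1/8, 3/2) + 2**(s/4 + 49/8)*(-2*s - 17)*(2*s + 1)**2 + 2**(s/4 + 49/8)*(2*s + 17)*(32*s + (2*s + 1)**2 + 80) + 3**(s/4 + 1/8)*(2*s + 1)*(2*s + 17)*(-8*log(2) + 8*log(3))*(32*s + (2*s + 1)**2 + 80) - 64*3**(s/4 + 1/8)*(2*s + 17)*(32*s + (2*s + 1)**2 + 80) + 4*(2*s + 1)**3*(2*s + 17)*log(2) + 32*(2*s + 1)**2*(2*s + 17)*log(2) + (2*s + 1)**2*(64*s + 544) + (2*s + 1)**2*(64*s + 2*(2*s + 1)**2 + 160))/((2*s + 1)**2*(2*s + 17)*(32*s + (2*s + 1)**2 + 80))
  Re(s) > -17/2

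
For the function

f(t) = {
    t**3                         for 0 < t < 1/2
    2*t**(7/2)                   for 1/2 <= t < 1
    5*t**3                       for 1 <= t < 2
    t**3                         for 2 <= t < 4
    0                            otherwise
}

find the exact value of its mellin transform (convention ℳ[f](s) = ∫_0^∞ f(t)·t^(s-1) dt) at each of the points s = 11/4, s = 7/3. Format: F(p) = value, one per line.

split f at 1/2, 1, 2: ℳ[f](s) collects 4 kernel integrals
∫ over [0, 1/2) of t**3·t^(s-1) joins the sum
the [1/2, 1) slice contributes ∫ 2*t**(7/2)·t^(s-1) dt
on [1, 2): add ∫ 5*t**3·t^(s-1) dt
segment 2 to 4 holds t**3; add its integral

F(11/4) = -316/575 + 2**(1/4)/368 + 204777*2**(3/4)/9200 + 8192*sqrt(2)/23
F(7/3) = -333/560 - 3*2**(1/6)/560 + 24*2**(1/3) + 196611*2**(2/3)/1024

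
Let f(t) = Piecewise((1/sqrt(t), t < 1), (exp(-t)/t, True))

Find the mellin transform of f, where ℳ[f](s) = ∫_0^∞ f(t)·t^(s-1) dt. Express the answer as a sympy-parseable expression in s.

undo the shared t-power: sqrt(t) on [0, 1); exp(-t) on [1, ∞)
slice at 1, transform all 2 pieces, and sum them
on [0, 1) integrate f = 1/sqrt(t) against the kernel
the [1, ∞) slice contributes ∫ exp(-t)/t·t^(s-1) dt

((2*s - 1)*uppergamma(s - 1, 1) + 2)/(2*s - 1)
  Re(s) > 1/2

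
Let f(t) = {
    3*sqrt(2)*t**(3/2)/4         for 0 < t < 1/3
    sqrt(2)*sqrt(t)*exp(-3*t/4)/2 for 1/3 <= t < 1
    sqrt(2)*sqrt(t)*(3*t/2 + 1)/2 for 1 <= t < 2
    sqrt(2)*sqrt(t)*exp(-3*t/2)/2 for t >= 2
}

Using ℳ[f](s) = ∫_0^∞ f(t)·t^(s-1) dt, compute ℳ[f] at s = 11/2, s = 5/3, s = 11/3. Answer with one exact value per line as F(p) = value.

F(11/2) = sqrt(2)*(-14565768*exp(13/4) + 1978368*E + 384913*exp(4) + 8835736*exp(15/4))*exp(-4)/20412
F(5/3) = sqrt(2)*3**(5/6)*(-3952*2**(1/3)*uppergamma(13/6, 3/4) - 2079*3**(1/6) + 39 + 988*2**(1/6)*uppergamma(13/6, 3) + 3952*2**(1/3)*uppergamma(13/6, 1/4) + 12528*6**(1/6))/13338
F(11/3) = sqrt(2)*3**(5/6)*(-198400*2**(1/3)*uppergamma(25/6, 3/4) - 33291*3**(1/6) + 75 + 12400*2**(1/6)*uppergamma(25/6, 3) + 824256*6**(1/6) + 198400*2**(1/3)*uppergamma(25/6, 1/4))/376650

peel off the common scale on t: 3*t**(3/2) on [0, 1/6); sqrt(t)*exp(-3*t/2) on [1/6, 1/2); sqrt(t)*(3*t + 1) on [1/2, 1); …
back out the shared t-power: 3*t on [0, 1/6); exp(-3*t/2) on [1/6, 1/2); 3*t + 1 on [1/2, 1); …
remove the common scale on t first: t on [0, 1/2); exp(-t/2) on [1/2, 3/2); t + 1 on [3/2, 3); …
breakpoints 1/3, 1, 2: one integral from each of the 4 segments
for t in [0, 1/3): the term is ∫ 3*sqrt(2)*t**(3/2)/4·t^(s-1)
segment 1/3 to 1 holds sqrt(2)*sqrt(t)*exp(-3*t/4)/2; add its integral
on [1, 2) integrate f = sqrt(2)*sqrt(t)*(3*t/2 + 1)/2 against the kernel
piece [2, ∞): integrate sqrt(2)*sqrt(t)*exp(-3*t/2)/2 against the kernel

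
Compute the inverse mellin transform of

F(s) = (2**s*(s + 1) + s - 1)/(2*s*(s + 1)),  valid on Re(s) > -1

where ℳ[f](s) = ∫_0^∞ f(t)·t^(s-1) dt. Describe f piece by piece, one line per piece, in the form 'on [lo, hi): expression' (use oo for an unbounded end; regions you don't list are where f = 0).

integrate the 2 segments split at 1, then add the results
the [0, 1) slice contributes ∫ t·t^(s-1) dt
∫ 1/2·t^(s-1) over [1, 2)

on [0, 1): t
on [1, 2): 1/2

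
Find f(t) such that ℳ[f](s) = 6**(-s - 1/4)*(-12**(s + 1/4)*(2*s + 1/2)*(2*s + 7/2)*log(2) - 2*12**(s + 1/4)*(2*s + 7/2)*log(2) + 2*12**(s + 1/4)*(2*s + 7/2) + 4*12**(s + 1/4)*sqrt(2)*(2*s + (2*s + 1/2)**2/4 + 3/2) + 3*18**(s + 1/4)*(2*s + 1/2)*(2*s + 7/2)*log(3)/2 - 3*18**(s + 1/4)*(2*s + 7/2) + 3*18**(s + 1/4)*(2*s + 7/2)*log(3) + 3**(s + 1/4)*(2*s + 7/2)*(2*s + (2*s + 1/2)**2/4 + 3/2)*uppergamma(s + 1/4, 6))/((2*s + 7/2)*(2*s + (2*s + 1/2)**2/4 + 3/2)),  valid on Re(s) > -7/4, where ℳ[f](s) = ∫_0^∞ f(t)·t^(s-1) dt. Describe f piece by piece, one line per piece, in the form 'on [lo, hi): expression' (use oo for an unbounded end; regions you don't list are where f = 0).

remove the power substitution first: t**(7/2) on [0, sqrt(2)); t**(5/2)*log(t**2) on [sqrt(2), sqrt(3)); sqrt(t)*exp(-2*t**2) on [sqrt(3), ∞)
strip the shared t-power: t**3 on [0, sqrt(2)); t**2*log(t**2) on [sqrt(2), sqrt(3)); exp(-2*t**2) on [sqrt(3), ∞)
strip the power substitution: t**(3/2) on [0, 2); t*log(t) on [2, 3); exp(-2*t) on [3, ∞)
along the cuts 2, 3, ℳ[f](s) splits into 3 integrals
[0, 2) adds the kernel integral of t**(7/4)
on [2, 3) integrate f = t**(5/4)*log(t) against the kernel
∫ over [3, ∞) of t**(1/4)*exp(-2*t)·t^(s-1) joins the sum

on [0, 2): t**(7/4)
on [2, 3): t**(5/4)*log(t)
on [3, oo): t**(1/4)*exp(-2*t)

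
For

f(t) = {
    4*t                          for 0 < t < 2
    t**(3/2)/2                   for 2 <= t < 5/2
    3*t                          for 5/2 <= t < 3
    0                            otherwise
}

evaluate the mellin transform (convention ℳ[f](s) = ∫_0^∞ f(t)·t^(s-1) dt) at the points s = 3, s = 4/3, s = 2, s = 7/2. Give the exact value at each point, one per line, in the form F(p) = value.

F(3) = -16*sqrt(2)/9 + 625*sqrt(10)/288 + 3037/64
F(4/3) = -225*2**(2/3)*5**(1/3)/56 - 12*2**(5/6)/17 + 75*2**(1/6)*5**(5/6)/136 + 48*2**(1/3)/7 + 81*3**(1/3)/7
F(2) = -8*sqrt(2)/7 + 125*sqrt(10)/112 + 529/24
F(7/2) = -625*sqrt(10)/48 + 2101/320 + 128*sqrt(2)/9 + 54*sqrt(3)

decompose at 2, 5/2; ℳ[f](s) sums the 3 pieces' integrals
segment 0 to 2 holds 4*t; add its integral
∫ over [2, 5/2) of t**(3/2)/2·t^(s-1) joins the sum
over [5/2, 3), the kernel integral of 3*t enters the sum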